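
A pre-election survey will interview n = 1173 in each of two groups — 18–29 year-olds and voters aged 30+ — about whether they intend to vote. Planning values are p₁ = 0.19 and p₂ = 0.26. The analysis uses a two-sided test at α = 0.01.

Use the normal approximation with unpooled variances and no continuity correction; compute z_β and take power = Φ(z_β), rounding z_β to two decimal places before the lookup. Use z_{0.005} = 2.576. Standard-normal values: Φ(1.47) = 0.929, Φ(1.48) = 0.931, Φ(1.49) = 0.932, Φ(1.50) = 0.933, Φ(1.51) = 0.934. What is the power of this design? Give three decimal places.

Power ≈ 0.933

z_β = |p₁−p₂|·√(n/[p₁q₁+p₂q₂]) − z_{α/2}
    = 0.07 · √(1173/0.3463) − 2.576
    = 0.07 · 58.2000 − 2.576
    = 4.0740 − 2.576 = 1.4980 → 1.50
Power = Φ(1.50) = 0.933.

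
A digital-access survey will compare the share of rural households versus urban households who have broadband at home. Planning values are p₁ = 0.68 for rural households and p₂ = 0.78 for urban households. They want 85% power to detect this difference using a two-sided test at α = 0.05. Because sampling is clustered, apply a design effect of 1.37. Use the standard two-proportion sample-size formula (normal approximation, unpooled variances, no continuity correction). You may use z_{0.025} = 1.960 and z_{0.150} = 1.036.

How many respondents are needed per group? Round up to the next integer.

n = 479 per group

n = (z_{α/2} + z_β)² · [p₁(1−p₁) + p₂(1−p₂)] / (p₁ − p₂)²
  = (1.960 + 1.036)² · (0.68·0.32 + 0.78·0.22) / (-0.10)²
  = (2.996)² · (0.2176 + 0.1716) / 0.0100
  = 8.9760 · 0.3892 / 0.0100
  = 349.35
Design effect: 1.37 × 349.35 = 478.60.
Round up → n = 479 per group.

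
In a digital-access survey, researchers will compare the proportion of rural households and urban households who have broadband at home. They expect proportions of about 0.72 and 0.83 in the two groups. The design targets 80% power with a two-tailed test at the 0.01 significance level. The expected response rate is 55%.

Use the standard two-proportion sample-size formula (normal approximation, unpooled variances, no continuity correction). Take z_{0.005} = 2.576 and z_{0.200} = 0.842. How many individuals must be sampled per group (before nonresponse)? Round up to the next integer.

n = (z_{α/2} + z_β)² · [p₁(1−p₁) + p₂(1−p₂)] / (p₁ − p₂)²
  = (2.576 + 0.842)² · (0.72·0.28 + 0.83·0.17) / (-0.11)²
  = (3.418)² · (0.2016 + 0.1411) / 0.0121
  = 11.6827 · 0.3427 / 0.0121
  = 330.88
Adjust for 55% response: 330.88 / 0.55 = 601.60.
Round up → n = 602 per group.

n = 602 per group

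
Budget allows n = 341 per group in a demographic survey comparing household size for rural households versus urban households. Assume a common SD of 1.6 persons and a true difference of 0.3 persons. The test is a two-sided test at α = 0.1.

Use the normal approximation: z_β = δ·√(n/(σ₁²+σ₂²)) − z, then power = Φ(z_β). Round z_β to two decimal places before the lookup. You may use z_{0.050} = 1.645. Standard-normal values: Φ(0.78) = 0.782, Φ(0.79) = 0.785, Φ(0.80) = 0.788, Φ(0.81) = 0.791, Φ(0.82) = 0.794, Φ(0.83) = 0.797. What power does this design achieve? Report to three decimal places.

z_β = δ·√(n/(σ₁²+σ₂²)) − z_{α/2}
    = 0.3 · √(341/5.12) − 1.645
    = 0.3 · 8.16098 − 1.645
    = 2.4483 − 1.645 = 0.8033 → 0.80
Power = Φ(0.80) = 0.788.

Power ≈ 0.788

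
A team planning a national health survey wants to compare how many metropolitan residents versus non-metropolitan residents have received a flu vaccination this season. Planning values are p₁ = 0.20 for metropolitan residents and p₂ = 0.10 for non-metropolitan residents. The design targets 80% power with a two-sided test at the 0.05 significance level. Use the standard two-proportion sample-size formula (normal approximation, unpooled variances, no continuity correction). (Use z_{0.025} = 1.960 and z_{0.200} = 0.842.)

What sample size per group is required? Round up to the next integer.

n = 197 per group

n = (z_{α/2} + z_β)² · [p₁(1−p₁) + p₂(1−p₂)] / (p₁ − p₂)²
  = (1.960 + 0.842)² · (0.20·0.80 + 0.10·0.90) / (0.10)²
  = (2.802)² · (0.1600 + 0.0900) / 0.0100
  = 7.8512 · 0.2500 / 0.0100
  = 196.28
Round up → n = 197 per group.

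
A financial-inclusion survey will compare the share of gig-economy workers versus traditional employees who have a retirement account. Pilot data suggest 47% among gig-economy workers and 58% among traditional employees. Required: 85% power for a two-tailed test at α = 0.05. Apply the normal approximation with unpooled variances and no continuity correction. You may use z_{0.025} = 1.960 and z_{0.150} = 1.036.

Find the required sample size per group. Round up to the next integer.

n = (z_{α/2} + z_β)² · [p₁(1−p₁) + p₂(1−p₂)] / (p₁ − p₂)²
  = (1.960 + 1.036)² · (0.47·0.53 + 0.58·0.42) / (-0.11)²
  = (2.996)² · (0.2491 + 0.2436) / 0.0121
  = 8.9760 · 0.4927 / 0.0121
  = 365.49
Round up → n = 366 per group.

n = 366 per group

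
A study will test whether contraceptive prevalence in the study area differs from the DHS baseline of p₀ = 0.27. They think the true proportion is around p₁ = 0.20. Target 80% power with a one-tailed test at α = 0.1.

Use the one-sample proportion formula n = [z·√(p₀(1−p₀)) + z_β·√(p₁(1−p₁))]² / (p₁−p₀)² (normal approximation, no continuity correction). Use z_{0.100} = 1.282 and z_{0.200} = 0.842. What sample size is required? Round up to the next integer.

n = 168

n = [z_α·√(p₀q₀) + z_β·√(p₁q₁)]² / (p₁ − p₀)²
  = [1.282·√(0.27·0.73) + 0.842·√(0.20·0.80)]² / (-0.07)²
  = [1.282·0.4440 + 0.842·0.4000]² / 0.0049
  = [0.9060]² / 0.0049
  = 167.50
Round up → n = 168.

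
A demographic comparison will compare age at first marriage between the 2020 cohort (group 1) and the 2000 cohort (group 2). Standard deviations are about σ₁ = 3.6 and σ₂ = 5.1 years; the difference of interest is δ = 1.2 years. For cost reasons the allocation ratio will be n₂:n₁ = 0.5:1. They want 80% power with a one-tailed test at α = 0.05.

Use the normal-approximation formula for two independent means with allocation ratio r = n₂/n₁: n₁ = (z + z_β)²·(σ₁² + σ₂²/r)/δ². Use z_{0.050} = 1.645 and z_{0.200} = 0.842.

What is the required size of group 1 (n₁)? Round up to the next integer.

n₁ = (z_α + z_β)² · (σ₁² + σ₂²/r) / δ²
   = (1.645 + 0.842)² · (3.6² + 5.1²/0.5) / 1.2²
   = 6.1852 · (12.96 + 52.02) / 1.44
   = 6.1852 · 64.98 / 1.44
   = 279.11
Round up → n₁ = 280; n₂ = r·n₁ = 0.5 × 280 = 140.

n₁ = 280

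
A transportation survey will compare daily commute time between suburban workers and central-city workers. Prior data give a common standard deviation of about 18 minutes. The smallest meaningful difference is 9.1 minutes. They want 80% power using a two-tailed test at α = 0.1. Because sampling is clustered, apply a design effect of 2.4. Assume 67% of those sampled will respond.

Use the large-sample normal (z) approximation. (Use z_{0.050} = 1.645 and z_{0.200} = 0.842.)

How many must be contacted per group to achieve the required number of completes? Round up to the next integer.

n = (z_{α/2} + z_β)² · (σ₁² + σ₂²) / δ²
  = (1.645 + 0.842)² · (2·18² = 648) / 9.1²
  = 6.1852 · 648 / 82.81
  = 48.40
Design effect: 2.4 × 48.40 = 116.16.
Adjust for 67% response: 116.16 / 0.67 = 173.37.
Round up → n = 174 per group.

n = 174 per group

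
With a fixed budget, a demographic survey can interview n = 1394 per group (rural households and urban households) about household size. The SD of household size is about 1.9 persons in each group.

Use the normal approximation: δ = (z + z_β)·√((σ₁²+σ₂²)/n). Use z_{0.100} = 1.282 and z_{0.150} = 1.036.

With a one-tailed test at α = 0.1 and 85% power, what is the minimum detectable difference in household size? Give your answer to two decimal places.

Minimum detectable difference ≈ 0.17 persons

δ = (z_α + z_β) · √((σ₁²+σ₂²)/n)
  = (1.282 + 1.036) · √(7.22/1394)
  = 2.318 · √0.00518
  = 2.318 · 0.0720
  = 0.1668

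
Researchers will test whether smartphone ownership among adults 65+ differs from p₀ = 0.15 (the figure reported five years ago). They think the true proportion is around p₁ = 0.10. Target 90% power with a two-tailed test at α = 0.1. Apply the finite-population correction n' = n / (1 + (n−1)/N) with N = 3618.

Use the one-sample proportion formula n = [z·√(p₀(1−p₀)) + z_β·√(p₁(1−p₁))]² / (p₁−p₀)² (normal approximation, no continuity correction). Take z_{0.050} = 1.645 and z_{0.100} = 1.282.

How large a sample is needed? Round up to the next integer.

n = 343

n = [z_{α/2}·√(p₀q₀) + z_β·√(p₁q₁)]² / (p₁ − p₀)²
  = [1.645·√(0.15·0.85) + 1.282·√(0.10·0.90)]² / (-0.05)²
  = [1.645·0.3571 + 1.282·0.3000]² / 0.0025
  = [0.9720]² / 0.0025
  = 377.90
Finite-population correction (N = 3618): 377.90 / (1 + (377.90 − 1)/3618) = 342.25.
Round up → n = 343.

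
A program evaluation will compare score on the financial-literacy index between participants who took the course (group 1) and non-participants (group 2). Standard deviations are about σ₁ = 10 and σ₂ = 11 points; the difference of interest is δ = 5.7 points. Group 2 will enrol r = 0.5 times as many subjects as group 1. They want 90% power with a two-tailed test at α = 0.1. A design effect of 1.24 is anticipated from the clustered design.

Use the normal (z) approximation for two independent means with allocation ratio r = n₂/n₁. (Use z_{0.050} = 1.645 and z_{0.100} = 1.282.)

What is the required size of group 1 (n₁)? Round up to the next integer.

n₁ = 112

n₁ = (z_{α/2} + z_β)² · (σ₁² + σ₂²/r) / δ²
   = (1.645 + 1.282)² · (10² + 11²/0.5) / 5.7²
   = 8.5673 · (100 + 242) / 32.49
   = 8.5673 · 342 / 32.49
   = 90.18
Design effect: 1.24 × 90.18 = 111.83.
Round up → n₁ = 112; n₂ = r·n₁ = 0.5 × 112 = 56.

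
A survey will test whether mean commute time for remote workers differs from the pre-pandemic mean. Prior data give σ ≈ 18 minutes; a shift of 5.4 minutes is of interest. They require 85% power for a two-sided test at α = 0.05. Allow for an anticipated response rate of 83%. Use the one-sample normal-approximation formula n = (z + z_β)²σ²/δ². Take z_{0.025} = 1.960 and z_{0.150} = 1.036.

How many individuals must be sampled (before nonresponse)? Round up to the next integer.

n = (z_{α/2} + z_β)² · σ² / δ²
  = (1.960 + 1.036)² · 18² / 5.4²
  = 8.9760 · 324 / 29.16
  = 99.73
Adjust for 83% response: 99.73 / 0.83 = 120.16.
Round up → n = 121.

n = 121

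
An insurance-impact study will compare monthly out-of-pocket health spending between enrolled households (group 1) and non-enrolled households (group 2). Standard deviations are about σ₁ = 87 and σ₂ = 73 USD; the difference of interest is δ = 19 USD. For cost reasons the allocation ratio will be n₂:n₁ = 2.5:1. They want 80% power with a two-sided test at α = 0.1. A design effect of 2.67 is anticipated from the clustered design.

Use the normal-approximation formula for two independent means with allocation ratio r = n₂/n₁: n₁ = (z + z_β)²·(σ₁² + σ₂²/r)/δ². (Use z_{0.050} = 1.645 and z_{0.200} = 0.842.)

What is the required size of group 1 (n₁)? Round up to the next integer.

n₁ = 444

n₁ = (z_{α/2} + z_β)² · (σ₁² + σ₂²/r) / δ²
   = (1.645 + 0.842)² · (87² + 73²/2.5) / 19²
   = 6.1852 · (7569 + 2131.6) / 361
   = 6.1852 · 9700.6 / 361
   = 166.20
Design effect: 2.67 × 166.20 = 443.77.
Round up → n₁ = 444; n₂ = r·n₁ = 2.5 × 444 = 1110.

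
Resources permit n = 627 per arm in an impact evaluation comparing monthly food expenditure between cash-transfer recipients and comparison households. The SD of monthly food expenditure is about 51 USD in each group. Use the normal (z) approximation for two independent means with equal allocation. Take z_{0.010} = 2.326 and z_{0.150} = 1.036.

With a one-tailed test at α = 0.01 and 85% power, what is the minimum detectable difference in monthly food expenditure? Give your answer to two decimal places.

Minimum detectable difference ≈ 9.68 USD

δ = (z_α + z_β) · √((σ₁²+σ₂²)/n)
  = (2.326 + 1.036) · √(5202/627)
  = 3.362 · √8.2967
  = 3.362 · 2.8804
  = 9.6839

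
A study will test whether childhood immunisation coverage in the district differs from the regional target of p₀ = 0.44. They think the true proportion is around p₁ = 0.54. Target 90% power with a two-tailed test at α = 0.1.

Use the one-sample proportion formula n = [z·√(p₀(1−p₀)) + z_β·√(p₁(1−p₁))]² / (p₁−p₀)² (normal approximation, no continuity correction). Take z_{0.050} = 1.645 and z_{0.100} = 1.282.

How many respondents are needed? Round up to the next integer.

n = [z_{α/2}·√(p₀q₀) + z_β·√(p₁q₁)]² / (p₁ − p₀)²
  = [1.645·√(0.44·0.56) + 1.282·√(0.54·0.46)]² / (0.10)²
  = [1.645·0.4964 + 1.282·0.4984]² / 0.0100
  = [1.4555]² / 0.0100
  = 211.85
Round up → n = 212.

n = 212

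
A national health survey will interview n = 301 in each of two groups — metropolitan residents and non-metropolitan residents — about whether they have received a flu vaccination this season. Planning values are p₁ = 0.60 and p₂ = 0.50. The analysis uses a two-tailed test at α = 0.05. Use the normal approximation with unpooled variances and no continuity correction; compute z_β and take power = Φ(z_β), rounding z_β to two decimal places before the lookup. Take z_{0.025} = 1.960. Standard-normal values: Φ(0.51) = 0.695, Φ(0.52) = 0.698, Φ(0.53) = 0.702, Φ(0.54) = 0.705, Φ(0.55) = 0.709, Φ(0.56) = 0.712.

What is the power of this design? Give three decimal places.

z_β = |p₁−p₂|·√(n/[p₁q₁+p₂q₂]) − z_{α/2}
    = 0.10 · √(301/0.4900) − 1.960
    = 0.10 · 24.7848 − 1.960
    = 2.4785 − 1.960 = 0.5185 → 0.52
Power = Φ(0.52) = 0.698.

Power ≈ 0.698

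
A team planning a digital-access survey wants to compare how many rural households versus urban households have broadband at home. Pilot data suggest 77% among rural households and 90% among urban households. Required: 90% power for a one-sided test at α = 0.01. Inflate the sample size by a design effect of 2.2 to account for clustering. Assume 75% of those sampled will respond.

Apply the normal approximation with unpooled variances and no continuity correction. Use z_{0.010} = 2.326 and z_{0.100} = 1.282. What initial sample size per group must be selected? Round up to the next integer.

n = 604 per group

n = (z_α + z_β)² · [p₁(1−p₁) + p₂(1−p₂)] / (p₁ − p₂)²
  = (2.326 + 1.282)² · (0.77·0.23 + 0.90·0.10) / (-0.13)²
  = (3.608)² · (0.1771 + 0.0900) / 0.0169
  = 13.0177 · 0.2671 / 0.0169
  = 205.74
Design effect: 2.2 × 205.74 = 452.63.
Adjust for 75% response: 452.63 / 0.75 = 603.51.
Round up → n = 604 per group.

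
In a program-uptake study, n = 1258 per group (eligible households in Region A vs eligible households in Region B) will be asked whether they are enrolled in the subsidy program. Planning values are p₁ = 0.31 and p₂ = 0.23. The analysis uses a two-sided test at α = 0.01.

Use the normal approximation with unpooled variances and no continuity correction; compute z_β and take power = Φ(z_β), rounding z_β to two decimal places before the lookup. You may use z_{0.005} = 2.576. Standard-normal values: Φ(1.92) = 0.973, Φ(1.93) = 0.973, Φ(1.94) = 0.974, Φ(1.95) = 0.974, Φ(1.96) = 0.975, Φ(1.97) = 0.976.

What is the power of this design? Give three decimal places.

z_β = |p₁−p₂|·√(n/[p₁q₁+p₂q₂]) − z_{α/2}
    = 0.08 · √(1258/0.3910) − 2.576
    = 0.08 · 56.7221 − 2.576
    = 4.5378 − 2.576 = 1.9618 → 1.96
Power = Φ(1.96) = 0.975.

Power ≈ 0.975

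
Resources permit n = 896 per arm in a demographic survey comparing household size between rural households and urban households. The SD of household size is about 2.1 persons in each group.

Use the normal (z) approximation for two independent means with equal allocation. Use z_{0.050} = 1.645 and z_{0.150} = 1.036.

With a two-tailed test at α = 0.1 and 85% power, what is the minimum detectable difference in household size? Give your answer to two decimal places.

δ = (z_{α/2} + z_β) · √((σ₁²+σ₂²)/n)
  = (1.645 + 1.036) · √(8.82/896)
  = 2.681 · √0.00984
  = 2.681 · 0.0992
  = 0.2660

Minimum detectable difference ≈ 0.27 persons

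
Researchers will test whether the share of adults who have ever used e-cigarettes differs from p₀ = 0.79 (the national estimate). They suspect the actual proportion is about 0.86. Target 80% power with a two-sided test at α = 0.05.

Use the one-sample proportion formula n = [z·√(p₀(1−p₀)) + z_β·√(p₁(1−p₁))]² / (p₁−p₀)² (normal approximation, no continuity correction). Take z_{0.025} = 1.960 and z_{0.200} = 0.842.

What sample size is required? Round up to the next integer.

n = 243

n = [z_{α/2}·√(p₀q₀) + z_β·√(p₁q₁)]² / (p₁ − p₀)²
  = [1.960·√(0.79·0.21) + 0.842·√(0.86·0.14)]² / (0.07)²
  = [1.960·0.4073 + 0.842·0.3470]² / 0.0049
  = [1.0905]² / 0.0049
  = 242.69
Round up → n = 243.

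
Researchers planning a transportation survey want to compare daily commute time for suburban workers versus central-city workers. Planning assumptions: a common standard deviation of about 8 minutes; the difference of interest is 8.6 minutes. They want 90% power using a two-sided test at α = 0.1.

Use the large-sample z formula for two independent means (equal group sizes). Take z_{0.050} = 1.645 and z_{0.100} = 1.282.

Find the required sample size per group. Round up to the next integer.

n = 15 per group

n = (z_{α/2} + z_β)² · (σ₁² + σ₂²) / δ²
  = (1.645 + 1.282)² · (2·8² = 128) / 8.6²
  = 8.5673 · 128 / 73.96
  = 14.83
Round up → n = 15 per group.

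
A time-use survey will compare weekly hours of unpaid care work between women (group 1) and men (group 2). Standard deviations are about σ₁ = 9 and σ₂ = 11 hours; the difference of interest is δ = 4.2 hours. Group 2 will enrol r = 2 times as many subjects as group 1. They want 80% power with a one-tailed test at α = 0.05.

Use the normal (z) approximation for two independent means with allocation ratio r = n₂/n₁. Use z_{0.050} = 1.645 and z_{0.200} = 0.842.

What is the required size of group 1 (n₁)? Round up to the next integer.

n₁ = 50

n₁ = (z_α + z_β)² · (σ₁² + σ₂²/r) / δ²
   = (1.645 + 0.842)² · (9² + 11²/2) / 4.2²
   = 6.1852 · (81 + 60.5) / 17.64
   = 6.1852 · 141.5 / 17.64
   = 49.61
Round up → n₁ = 50; n₂ = r·n₁ = 2 × 50 = 100.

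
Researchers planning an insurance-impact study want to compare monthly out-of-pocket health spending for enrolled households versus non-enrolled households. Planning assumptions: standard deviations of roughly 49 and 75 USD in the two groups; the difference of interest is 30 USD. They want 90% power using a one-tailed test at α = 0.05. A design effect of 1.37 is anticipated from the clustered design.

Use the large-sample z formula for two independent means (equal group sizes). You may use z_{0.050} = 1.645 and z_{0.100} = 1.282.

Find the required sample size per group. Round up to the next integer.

n = (z_α + z_β)² · (σ₁² + σ₂²) / δ²
  = (1.645 + 1.282)² · (49² + 75² = 8026) / 30²
  = 8.5673 · 8026 / 900
  = 76.40
Design effect: 1.37 × 76.40 = 104.67.
Round up → n = 105 per group.

n = 105 per group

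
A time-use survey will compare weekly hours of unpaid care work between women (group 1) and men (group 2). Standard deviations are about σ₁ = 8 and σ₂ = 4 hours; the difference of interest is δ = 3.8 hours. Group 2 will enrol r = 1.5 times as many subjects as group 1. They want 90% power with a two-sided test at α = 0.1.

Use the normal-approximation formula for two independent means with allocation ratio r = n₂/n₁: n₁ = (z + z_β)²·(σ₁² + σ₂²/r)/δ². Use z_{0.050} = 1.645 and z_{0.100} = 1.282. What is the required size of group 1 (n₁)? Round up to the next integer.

n₁ = 45

n₁ = (z_{α/2} + z_β)² · (σ₁² + σ₂²/r) / δ²
   = (1.645 + 1.282)² · (8² + 4²/1.5) / 3.8²
   = 8.5673 · (64 + 10.6667) / 14.44
   = 8.5673 · 74.6667 / 14.44
   = 44.30
Round up → n₁ = 45; n₂ = r·n₁ = 1.5 × 45 = 68.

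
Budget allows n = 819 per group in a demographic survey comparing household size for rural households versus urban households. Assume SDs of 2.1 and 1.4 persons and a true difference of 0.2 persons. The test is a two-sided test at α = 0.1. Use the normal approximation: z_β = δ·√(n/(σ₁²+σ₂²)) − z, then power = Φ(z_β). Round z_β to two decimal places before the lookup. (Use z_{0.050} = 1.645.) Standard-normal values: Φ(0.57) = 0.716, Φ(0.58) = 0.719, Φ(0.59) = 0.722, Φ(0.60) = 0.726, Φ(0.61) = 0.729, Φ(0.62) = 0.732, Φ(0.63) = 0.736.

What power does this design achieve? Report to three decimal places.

Power ≈ 0.732

z_β = δ·√(n/(σ₁²+σ₂²)) − z_{α/2}
    = 0.2 · √(819/6.37) − 1.645
    = 0.2 · 11.33893 − 1.645
    = 2.2678 − 1.645 = 0.6228 → 0.62
Power = Φ(0.62) = 0.732.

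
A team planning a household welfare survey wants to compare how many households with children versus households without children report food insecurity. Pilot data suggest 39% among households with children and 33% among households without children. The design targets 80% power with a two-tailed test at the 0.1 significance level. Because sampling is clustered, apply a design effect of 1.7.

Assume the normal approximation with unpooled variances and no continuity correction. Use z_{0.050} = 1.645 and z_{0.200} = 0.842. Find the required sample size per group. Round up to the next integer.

n = 1341 per group

n = (z_{α/2} + z_β)² · [p₁(1−p₁) + p₂(1−p₂)] / (p₁ − p₂)²
  = (1.645 + 0.842)² · (0.39·0.61 + 0.33·0.67) / (0.06)²
  = (2.487)² · (0.2379 + 0.2211) / 0.0036
  = 6.1852 · 0.4590 / 0.0036
  = 788.61
Design effect: 1.7 × 788.61 = 1340.64.
Round up → n = 1341 per group.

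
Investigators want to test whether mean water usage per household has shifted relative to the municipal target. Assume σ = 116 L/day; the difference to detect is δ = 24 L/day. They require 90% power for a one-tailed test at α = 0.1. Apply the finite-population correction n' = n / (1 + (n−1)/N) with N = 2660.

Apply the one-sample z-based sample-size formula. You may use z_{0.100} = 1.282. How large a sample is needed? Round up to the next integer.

n = 146

n = (z_α + z_β)² · σ² / δ²
  = (1.282 + 1.282)² · 116² / 24²
  = 6.5741 · 13456 / 576
  = 153.58
Finite-population correction (N = 2660): 153.58 / (1 + (153.58 − 1)/2660) = 145.25.
Round up → n = 146.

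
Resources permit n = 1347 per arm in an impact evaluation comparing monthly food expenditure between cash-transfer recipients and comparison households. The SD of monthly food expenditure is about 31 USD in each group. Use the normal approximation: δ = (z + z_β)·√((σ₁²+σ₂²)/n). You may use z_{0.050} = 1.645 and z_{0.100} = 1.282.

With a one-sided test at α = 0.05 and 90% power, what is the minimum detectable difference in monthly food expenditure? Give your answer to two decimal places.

Minimum detectable difference ≈ 3.50 USD

δ = (z_α + z_β) · √((σ₁²+σ₂²)/n)
  = (1.645 + 1.282) · √(1922/1347)
  = 2.927 · √1.4269
  = 2.927 · 1.1945
  = 3.4964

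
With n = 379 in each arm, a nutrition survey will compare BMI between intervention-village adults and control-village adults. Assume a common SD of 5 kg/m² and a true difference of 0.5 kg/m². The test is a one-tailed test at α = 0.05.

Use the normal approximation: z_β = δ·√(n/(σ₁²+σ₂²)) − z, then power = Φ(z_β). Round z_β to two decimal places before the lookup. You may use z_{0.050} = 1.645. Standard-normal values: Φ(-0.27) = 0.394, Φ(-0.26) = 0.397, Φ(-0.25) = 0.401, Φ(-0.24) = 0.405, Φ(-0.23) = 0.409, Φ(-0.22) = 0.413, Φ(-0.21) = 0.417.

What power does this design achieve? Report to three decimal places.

Power ≈ 0.394

z_β = δ·√(n/(σ₁²+σ₂²)) − z_α
    = 0.5 · √(379/50) − 1.645
    = 0.5 · 2.75318 − 1.645
    = 1.3766 − 1.645 = -0.2684 → -0.27
Power = Φ(-0.27) = 0.394.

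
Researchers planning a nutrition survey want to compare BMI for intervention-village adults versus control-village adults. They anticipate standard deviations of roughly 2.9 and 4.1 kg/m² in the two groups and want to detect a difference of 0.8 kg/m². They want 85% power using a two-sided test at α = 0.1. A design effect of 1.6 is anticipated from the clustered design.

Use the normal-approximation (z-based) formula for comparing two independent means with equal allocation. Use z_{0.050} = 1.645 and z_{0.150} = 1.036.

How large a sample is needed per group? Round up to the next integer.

n = 454 per group

n = (z_{α/2} + z_β)² · (σ₁² + σ₂²) / δ²
  = (1.645 + 1.036)² · (2.9² + 4.1² = 25.22) / 0.8²
  = 7.1878 · 25.22 / 0.64
  = 283.24
Design effect: 1.6 × 283.24 = 453.19.
Round up → n = 454 per group.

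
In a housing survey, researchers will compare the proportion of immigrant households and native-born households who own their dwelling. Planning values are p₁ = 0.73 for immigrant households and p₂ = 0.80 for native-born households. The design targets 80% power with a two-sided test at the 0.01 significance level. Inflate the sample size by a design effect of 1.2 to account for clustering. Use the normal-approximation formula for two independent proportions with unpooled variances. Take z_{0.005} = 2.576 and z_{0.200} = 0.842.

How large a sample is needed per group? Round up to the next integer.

n = 1022 per group

n = (z_{α/2} + z_β)² · [p₁(1−p₁) + p₂(1−p₂)] / (p₁ − p₂)²
  = (2.576 + 0.842)² · (0.73·0.27 + 0.80·0.20) / (-0.07)²
  = (3.418)² · (0.1971 + 0.1600) / 0.0049
  = 11.6827 · 0.3571 / 0.0049
  = 851.41
Design effect: 1.2 × 851.41 = 1021.69.
Round up → n = 1022 per group.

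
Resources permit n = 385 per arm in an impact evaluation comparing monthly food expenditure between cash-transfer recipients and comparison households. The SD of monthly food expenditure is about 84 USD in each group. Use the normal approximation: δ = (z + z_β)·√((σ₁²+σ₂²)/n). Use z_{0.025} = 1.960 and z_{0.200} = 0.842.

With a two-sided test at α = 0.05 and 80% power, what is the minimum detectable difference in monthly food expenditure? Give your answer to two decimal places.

δ = (z_{α/2} + z_β) · √((σ₁²+σ₂²)/n)
  = (1.960 + 0.842) · √(14112/385)
  = 2.802 · √36.6545
  = 2.802 · 6.0543
  = 16.9641

Minimum detectable difference ≈ 16.96 USD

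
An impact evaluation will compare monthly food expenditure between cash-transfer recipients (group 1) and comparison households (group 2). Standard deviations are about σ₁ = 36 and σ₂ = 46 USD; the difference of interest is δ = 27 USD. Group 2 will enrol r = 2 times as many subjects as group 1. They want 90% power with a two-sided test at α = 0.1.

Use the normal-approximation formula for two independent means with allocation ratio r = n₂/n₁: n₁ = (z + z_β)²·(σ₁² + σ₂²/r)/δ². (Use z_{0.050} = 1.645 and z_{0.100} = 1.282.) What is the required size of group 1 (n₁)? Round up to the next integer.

n₁ = 28

n₁ = (z_{α/2} + z_β)² · (σ₁² + σ₂²/r) / δ²
   = (1.645 + 1.282)² · (36² + 46²/2) / 27²
   = 8.5673 · (1296 + 1058) / 729
   = 8.5673 · 2354 / 729
   = 27.66
Round up → n₁ = 28; n₂ = r·n₁ = 2 × 28 = 56.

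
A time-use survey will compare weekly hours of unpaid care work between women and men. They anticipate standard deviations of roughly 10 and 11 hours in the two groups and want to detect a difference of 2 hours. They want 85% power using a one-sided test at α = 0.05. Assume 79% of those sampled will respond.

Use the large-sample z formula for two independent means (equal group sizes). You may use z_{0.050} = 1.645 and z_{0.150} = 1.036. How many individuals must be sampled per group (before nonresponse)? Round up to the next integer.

n = 503 per group

n = (z_α + z_β)² · (σ₁² + σ₂²) / δ²
  = (1.645 + 1.036)² · (10² + 11² = 221) / 2²
  = 7.1878 · 221 / 4
  = 397.12
Adjust for 79% response: 397.12 / 0.79 = 502.69.
Round up → n = 503 per group.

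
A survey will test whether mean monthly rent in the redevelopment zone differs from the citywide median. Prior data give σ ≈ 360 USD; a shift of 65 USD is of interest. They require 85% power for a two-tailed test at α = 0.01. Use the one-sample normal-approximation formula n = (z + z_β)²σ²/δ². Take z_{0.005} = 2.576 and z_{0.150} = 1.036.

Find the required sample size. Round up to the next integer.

n = (z_{α/2} + z_β)² · σ² / δ²
  = (2.576 + 1.036)² · 360² / 65²
  = 13.0465 · 129600 / 4225
  = 400.20
Round up → n = 401.

n = 401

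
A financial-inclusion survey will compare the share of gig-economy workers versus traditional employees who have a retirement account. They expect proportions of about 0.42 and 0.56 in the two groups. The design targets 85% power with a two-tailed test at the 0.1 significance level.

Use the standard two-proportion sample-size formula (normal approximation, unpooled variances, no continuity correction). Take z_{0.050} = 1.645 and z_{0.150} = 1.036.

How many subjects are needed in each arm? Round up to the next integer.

n = (z_{α/2} + z_β)² · [p₁(1−p₁) + p₂(1−p₂)] / (p₁ − p₂)²
  = (1.645 + 1.036)² · (0.42·0.58 + 0.56·0.44) / (-0.14)²
  = (2.681)² · (0.2436 + 0.2464) / 0.0196
  = 7.1878 · 0.4900 / 0.0196
  = 179.69
Round up → n = 180 per group.

n = 180 per group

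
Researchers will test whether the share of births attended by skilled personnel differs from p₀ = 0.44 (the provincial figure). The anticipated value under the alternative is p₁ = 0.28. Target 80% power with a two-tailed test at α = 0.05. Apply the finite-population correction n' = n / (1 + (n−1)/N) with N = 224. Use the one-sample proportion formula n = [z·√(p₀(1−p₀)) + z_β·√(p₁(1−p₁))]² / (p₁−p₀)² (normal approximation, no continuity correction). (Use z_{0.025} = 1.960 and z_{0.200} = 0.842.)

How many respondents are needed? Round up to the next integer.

n = [z_{α/2}·√(p₀q₀) + z_β·√(p₁q₁)]² / (p₁ − p₀)²
  = [1.960·√(0.44·0.56) + 0.842·√(0.28·0.72)]² / (-0.16)²
  = [1.960·0.4964 + 0.842·0.4490]² / 0.0256
  = [1.3510]² / 0.0256
  = 71.29
Finite-population correction (N = 224): 71.29 / (1 + (71.29 − 1)/224) = 54.27.
Round up → n = 55.

n = 55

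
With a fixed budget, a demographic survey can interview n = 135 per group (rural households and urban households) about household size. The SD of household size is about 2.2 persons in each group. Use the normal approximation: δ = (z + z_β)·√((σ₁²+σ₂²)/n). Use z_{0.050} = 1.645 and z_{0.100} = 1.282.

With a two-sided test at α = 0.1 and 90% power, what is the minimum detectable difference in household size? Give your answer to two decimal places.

Minimum detectable difference ≈ 0.78 persons

δ = (z_{α/2} + z_β) · √((σ₁²+σ₂²)/n)
  = (1.645 + 1.282) · √(9.68/135)
  = 2.927 · √0.0717
  = 2.927 · 0.2678
  = 0.7838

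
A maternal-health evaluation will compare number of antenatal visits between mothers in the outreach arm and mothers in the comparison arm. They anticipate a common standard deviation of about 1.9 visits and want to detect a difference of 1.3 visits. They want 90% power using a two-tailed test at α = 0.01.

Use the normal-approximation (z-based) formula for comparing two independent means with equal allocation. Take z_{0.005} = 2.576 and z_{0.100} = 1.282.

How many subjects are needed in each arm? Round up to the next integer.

n = 64 per group

n = (z_{α/2} + z_β)² · (σ₁² + σ₂²) / δ²
  = (2.576 + 1.282)² · (2·1.9² = 7.22) / 1.3²
  = 14.8842 · 7.22 / 1.69
  = 63.59
Round up → n = 64 per group.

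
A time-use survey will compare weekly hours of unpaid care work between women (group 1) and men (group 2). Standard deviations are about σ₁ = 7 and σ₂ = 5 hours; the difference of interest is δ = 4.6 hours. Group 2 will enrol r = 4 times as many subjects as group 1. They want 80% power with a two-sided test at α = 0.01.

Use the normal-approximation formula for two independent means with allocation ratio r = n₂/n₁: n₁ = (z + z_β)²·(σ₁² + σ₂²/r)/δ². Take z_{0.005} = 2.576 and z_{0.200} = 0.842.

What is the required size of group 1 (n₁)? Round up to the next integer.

n₁ = (z_{α/2} + z_β)² · (σ₁² + σ₂²/r) / δ²
   = (2.576 + 0.842)² · (7² + 5²/4) / 4.6²
   = 11.6827 · (49 + 6.25) / 21.16
   = 11.6827 · 55.25 / 21.16
   = 30.50
Round up → n₁ = 31; n₂ = r·n₁ = 4 × 31 = 124.

n₁ = 31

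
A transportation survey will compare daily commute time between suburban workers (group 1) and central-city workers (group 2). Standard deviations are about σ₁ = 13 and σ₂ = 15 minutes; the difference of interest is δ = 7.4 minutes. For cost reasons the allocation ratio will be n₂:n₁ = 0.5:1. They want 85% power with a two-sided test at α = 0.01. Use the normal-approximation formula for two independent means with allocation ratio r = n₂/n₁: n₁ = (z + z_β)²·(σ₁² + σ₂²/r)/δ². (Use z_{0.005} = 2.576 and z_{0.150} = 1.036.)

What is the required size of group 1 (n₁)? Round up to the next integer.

n₁ = 148

n₁ = (z_{α/2} + z_β)² · (σ₁² + σ₂²/r) / δ²
   = (2.576 + 1.036)² · (13² + 15²/0.5) / 7.4²
   = 13.0465 · (169 + 450) / 54.76
   = 13.0465 · 619 / 54.76
   = 147.48
Round up → n₁ = 148; n₂ = r·n₁ = 0.5 × 148 = 74.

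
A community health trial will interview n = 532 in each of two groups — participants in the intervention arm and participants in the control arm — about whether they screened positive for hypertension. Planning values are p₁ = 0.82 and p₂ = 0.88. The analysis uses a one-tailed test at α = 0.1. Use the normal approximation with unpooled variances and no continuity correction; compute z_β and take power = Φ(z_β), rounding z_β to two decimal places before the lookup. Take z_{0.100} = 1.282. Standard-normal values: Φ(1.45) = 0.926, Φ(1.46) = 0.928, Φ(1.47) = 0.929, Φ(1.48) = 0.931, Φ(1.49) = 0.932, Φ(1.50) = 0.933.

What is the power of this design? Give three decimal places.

Power ≈ 0.929

z_β = |p₁−p₂|·√(n/[p₁q₁+p₂q₂]) − z_α
    = 0.06 · √(532/0.2532) − 1.282
    = 0.06 · 45.8378 − 1.282
    = 2.7503 − 1.282 = 1.4683 → 1.47
Power = Φ(1.47) = 0.929.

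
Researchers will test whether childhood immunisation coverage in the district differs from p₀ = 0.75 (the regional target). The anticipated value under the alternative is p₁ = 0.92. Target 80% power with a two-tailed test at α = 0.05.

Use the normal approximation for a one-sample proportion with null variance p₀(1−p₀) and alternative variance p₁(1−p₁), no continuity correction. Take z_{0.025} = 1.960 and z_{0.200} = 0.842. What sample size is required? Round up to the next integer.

n = [z_{α/2}·√(p₀q₀) + z_β·√(p₁q₁)]² / (p₁ − p₀)²
  = [1.960·√(0.75·0.25) + 0.842·√(0.92·0.08)]² / (0.17)²
  = [1.960·0.4330 + 0.842·0.2713]² / 0.0289
  = [1.0771]² / 0.0289
  = 40.15
Round up → n = 41.

n = 41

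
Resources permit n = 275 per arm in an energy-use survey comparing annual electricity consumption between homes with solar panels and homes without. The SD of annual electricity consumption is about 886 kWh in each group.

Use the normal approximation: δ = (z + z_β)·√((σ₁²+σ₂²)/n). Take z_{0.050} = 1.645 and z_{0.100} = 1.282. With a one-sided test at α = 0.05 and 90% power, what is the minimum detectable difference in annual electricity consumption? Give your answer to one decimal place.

Minimum detectable difference ≈ 221.2 kWh

δ = (z_α + z_β) · √((σ₁²+σ₂²)/n)
  = (1.645 + 1.282) · √(1569992/275)
  = 2.927 · √5709.1
  = 2.927 · 75.5583
  = 221.1592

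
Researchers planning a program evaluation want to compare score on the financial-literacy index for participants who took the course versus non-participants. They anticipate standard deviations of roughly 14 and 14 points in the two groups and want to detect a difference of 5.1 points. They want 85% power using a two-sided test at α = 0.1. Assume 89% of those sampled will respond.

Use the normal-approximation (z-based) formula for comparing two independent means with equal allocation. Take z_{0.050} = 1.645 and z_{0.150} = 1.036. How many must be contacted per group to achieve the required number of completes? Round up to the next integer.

n = 122 per group

n = (z_{α/2} + z_β)² · (σ₁² + σ₂²) / δ²
  = (1.645 + 1.036)² · (14² + 14² = 392) / 5.1²
  = 7.1878 · 392 / 26.01
  = 108.33
Adjust for 89% response: 108.33 / 0.89 = 121.72.
Round up → n = 122 per group.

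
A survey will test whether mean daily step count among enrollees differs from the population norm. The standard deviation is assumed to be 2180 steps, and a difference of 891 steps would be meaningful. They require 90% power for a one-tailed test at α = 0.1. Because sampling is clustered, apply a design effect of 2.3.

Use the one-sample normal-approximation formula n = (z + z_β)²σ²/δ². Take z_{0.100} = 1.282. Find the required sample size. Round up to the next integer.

n = 91

n = (z_α + z_β)² · σ² / δ²
  = (1.282 + 1.282)² · 2180² / 891²
  = 6.5741 · 4752400 / 793881
  = 39.35
Design effect: 2.3 × 39.35 = 90.52.
Round up → n = 91.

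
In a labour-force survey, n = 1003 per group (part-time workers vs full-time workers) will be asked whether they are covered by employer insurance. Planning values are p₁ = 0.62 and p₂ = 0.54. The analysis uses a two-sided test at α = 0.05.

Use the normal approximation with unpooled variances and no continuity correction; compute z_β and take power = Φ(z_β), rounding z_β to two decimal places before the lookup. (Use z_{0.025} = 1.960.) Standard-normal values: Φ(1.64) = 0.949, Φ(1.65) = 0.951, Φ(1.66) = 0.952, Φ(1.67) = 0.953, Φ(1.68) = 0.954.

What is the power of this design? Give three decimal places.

Power ≈ 0.954

z_β = |p₁−p₂|·√(n/[p₁q₁+p₂q₂]) − z_{α/2}
    = 0.08 · √(1003/0.4840) − 1.960
    = 0.08 · 45.5227 − 1.960
    = 3.6418 − 1.960 = 1.6818 → 1.68
Power = Φ(1.68) = 0.954.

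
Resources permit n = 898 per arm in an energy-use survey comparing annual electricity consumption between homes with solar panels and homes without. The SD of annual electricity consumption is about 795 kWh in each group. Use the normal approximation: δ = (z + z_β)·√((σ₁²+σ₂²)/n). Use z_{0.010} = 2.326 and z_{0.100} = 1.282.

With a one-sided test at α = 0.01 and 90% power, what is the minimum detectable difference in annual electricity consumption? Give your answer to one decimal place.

δ = (z_α + z_β) · √((σ₁²+σ₂²)/n)
  = (2.326 + 1.282) · √(1264050/898)
  = 3.608 · √1407.6
  = 3.608 · 37.5184
  = 135.3663

Minimum detectable difference ≈ 135.4 kWh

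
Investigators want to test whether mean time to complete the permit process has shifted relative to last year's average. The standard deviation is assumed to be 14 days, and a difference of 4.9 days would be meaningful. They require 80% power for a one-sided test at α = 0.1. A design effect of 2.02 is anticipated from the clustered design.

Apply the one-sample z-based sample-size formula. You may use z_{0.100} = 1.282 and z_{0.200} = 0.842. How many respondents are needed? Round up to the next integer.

n = 75

n = (z_α + z_β)² · σ² / δ²
  = (1.282 + 0.842)² · 14² / 4.9²
  = 4.5114 · 196 / 24.01
  = 36.83
Design effect: 2.02 × 36.83 = 74.39.
Round up → n = 75.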